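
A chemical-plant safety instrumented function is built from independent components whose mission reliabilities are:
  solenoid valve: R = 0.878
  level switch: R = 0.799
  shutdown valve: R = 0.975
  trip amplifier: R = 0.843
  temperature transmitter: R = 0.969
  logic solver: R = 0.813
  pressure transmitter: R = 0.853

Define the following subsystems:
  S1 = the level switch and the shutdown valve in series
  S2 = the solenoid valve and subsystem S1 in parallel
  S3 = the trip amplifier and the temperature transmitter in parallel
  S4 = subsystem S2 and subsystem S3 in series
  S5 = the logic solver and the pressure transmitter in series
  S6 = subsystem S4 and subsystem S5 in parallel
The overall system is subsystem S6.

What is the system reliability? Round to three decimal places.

0.990

Series (level switch and shutdown valve): 0.79900 × 0.97500 = 0.77903
Parallel (solenoid valve and [0.77903]): 1 − (1 − 0.87800)(1 − 0.77903) = 0.97304
Parallel (trip amplifier and temperature transmitter): 1 − (1 − 0.84300)(1 − 0.96900) = 0.99513
Series ([0.97304] and [0.99513]): 0.97304 × 0.99513 = 0.96830
Series (logic solver and pressure transmitter): 0.81300 × 0.85300 = 0.69349
Parallel ([0.96830] and [0.69349]): 1 − (1 − 0.96830)(1 − 0.69349) = 0.990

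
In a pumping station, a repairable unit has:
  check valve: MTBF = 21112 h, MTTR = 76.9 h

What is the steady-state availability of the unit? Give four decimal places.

0.9964

A(check valve) = MTBF/(MTBF+MTTR) = 21112/(21112+76.9) = 0.9964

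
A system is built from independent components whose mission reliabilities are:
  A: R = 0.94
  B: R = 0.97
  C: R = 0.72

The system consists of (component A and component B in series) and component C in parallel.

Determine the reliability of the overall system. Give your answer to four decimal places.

0.9753

Series (A and B): 0.940000 × 0.970000 = 0.911800
Parallel ([0.911800] and C): 1 − (1 − 0.911800)(1 − 0.720000) = 0.9753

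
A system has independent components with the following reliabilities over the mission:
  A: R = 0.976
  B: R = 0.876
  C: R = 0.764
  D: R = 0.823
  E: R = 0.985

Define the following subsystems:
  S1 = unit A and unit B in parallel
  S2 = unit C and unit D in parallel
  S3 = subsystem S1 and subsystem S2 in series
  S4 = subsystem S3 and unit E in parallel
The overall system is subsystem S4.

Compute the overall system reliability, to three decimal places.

Parallel (A and B): 1 − (1 − 0.97600)(1 − 0.87600) = 0.99702
Parallel (C and D): 1 − (1 − 0.76400)(1 − 0.82300) = 0.95823
Series ([0.99702] and [0.95823]): 0.99702 × 0.95823 = 0.95537
Parallel ([0.95537] and E): 1 − (1 − 0.95537)(1 − 0.98500) = 0.999

0.999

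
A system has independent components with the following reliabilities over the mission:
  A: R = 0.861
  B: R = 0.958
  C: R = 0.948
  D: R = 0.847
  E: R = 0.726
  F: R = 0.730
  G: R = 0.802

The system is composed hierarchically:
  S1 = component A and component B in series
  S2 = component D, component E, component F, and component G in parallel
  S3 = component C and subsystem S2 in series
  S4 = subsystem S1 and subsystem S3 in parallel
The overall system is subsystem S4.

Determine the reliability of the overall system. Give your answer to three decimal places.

Series (A and B): 0.86100 × 0.95800 = 0.82484
Parallel (D, E, F, and G): 1 − (1 − 0.84700)(1 − 0.72600)(1 − 0.73000)(1 − 0.80200) = 0.99776
Series (C and [0.99776]): 0.94800 × 0.99776 = 0.94588
Parallel ([0.82484] and [0.94588]): 1 − (1 − 0.82484)(1 − 0.94588) = 0.991

0.991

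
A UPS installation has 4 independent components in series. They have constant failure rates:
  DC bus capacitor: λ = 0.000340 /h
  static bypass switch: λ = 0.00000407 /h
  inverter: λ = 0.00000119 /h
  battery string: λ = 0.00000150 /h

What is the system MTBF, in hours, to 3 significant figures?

Series of exponential components: λ_sys = Σ λ_i
λ_sys = 0.000340 + 0.00000407 + 0.00000119 + 0.00000150 = 3.4676e-04 /h
MTBF = 1 / λ_sys = 2880 h

2880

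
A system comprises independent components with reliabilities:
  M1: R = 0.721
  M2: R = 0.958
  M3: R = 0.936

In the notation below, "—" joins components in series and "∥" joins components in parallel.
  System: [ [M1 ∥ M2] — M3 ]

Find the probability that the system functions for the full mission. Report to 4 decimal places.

0.9250

Parallel (M1 and M2): 1 − (1 − 0.721000)(1 − 0.958000) = 0.988282
Series ([0.988282] and M3): 0.988282 × 0.936000 = 0.9250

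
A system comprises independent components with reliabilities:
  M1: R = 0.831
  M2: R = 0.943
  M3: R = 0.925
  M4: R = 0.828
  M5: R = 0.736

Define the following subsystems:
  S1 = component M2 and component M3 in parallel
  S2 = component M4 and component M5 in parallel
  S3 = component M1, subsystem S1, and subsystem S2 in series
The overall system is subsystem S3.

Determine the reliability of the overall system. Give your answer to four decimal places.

0.7899

Parallel (M2 and M3): 1 − (1 − 0.943000)(1 − 0.925000) = 0.995725
Parallel (M4 and M5): 1 − (1 − 0.828000)(1 − 0.736000) = 0.954592
Series (M1, [0.995725], and [0.954592]): 0.831000 × 0.995725 × 0.954592 = 0.7899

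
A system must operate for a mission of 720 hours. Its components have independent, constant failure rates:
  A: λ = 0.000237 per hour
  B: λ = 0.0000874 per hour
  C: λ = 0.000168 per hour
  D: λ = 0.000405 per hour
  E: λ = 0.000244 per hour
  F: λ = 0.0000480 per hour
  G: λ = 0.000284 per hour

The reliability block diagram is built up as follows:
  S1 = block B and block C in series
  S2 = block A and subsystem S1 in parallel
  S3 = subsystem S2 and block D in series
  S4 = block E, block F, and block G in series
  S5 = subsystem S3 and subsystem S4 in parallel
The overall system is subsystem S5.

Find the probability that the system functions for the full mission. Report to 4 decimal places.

0.9075

R(A) = exp(−0.000237 × 720) = 0.843125
R(B) = exp(−0.0000874 × 720) = 0.939011
R(C) = exp(−0.000168 × 720) = 0.886069
R(D) = exp(−0.000405 × 720) = 0.747067
R(E) = exp(−0.000244 × 720) = 0.838886
R(F) = exp(−0.0000480 × 720) = 0.966030
R(G) = exp(−0.000284 × 720) = 0.815071
Series (B and C): 0.939011 × 0.886069 = 0.832029
Parallel (A and [0.832029]): 1 − (1 − 0.843125)(1 − 0.832029) = 0.973650
Series ([0.973650] and D): 0.973650 × 0.747067 = 0.727382
Series (E, F, and G): 0.838886 × 0.966030 × 0.815071 = 0.660525
Parallel ([0.727382] and [0.660525]): 1 − (1 − 0.727382)(1 − 0.660525) = 0.9075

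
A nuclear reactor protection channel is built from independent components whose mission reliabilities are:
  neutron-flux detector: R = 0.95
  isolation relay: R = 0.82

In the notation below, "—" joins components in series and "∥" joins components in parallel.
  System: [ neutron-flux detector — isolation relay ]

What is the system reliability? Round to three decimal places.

Series (neutron-flux detector and isolation relay): 0.95000 × 0.82000 = 0.779

0.779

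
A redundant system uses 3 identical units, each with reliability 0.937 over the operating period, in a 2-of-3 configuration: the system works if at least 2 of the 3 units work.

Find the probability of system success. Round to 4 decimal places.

R = Σ_{i=2}^{3} C(3,i) p^i (1−p)^{3−i} with p = 0.937
C(3,2)·0.937^2·0.063^1 = 0.165936
C(3,3)·0.937^3·0.063^0 = 0.822657
Sum = 0.9886

0.9886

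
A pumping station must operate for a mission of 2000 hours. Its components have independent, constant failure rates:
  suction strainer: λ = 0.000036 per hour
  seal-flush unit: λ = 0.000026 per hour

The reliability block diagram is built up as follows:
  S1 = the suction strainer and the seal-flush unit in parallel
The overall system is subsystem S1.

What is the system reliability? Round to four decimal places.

0.9965

R(suction strainer) = exp(−0.000036 × 2000) = 0.930531
R(seal-flush unit) = exp(−0.000026 × 2000) = 0.949329
Parallel (suction strainer and seal-flush unit): 1 − (1 − 0.930531)(1 − 0.949329) = 0.9965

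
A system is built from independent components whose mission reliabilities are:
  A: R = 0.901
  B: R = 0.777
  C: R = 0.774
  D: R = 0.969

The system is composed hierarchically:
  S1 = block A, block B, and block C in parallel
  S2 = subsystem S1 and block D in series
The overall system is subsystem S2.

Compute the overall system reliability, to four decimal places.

0.9642

Parallel (A, B, and C): 1 − (1 − 0.901000)(1 − 0.777000)(1 − 0.774000) = 0.995011
Series ([0.995011] and D): 0.995011 × 0.969000 = 0.9642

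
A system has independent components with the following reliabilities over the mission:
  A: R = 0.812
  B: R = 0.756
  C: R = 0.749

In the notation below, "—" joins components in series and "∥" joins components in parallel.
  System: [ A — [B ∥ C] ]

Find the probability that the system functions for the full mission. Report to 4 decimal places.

0.7623

Parallel (B and C): 1 − (1 − 0.756000)(1 − 0.749000) = 0.938756
Series (A and [0.938756]): 0.812000 × 0.938756 = 0.7623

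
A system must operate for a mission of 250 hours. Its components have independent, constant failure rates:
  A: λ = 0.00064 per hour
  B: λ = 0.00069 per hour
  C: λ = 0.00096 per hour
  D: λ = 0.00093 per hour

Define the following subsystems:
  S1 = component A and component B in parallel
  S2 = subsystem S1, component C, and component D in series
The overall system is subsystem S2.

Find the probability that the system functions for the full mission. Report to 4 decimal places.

R(A) = exp(−0.00064 × 250) = 0.852144
R(B) = exp(−0.00069 × 250) = 0.841558
R(C) = exp(−0.00096 × 250) = 0.786628
R(D) = exp(−0.00093 × 250) = 0.792550
Parallel (A and B): 1 − (1 − 0.852144)(1 − 0.841558) = 0.976573
Series ([0.976573], C, and D): 0.976573 × 0.786628 × 0.792550 = 0.6088

0.6088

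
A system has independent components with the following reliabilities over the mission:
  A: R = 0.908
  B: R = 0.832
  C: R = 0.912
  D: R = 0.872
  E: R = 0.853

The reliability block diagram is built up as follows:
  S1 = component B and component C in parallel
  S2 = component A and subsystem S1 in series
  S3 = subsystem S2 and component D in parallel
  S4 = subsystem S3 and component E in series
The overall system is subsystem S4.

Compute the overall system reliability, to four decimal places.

0.8415

Parallel (B and C): 1 − (1 − 0.832000)(1 − 0.912000) = 0.985216
Series (A and [0.985216]): 0.908000 × 0.985216 = 0.894576
Parallel ([0.894576] and D): 1 − (1 − 0.894576)(1 − 0.872000) = 0.986506
Series ([0.986506] and E): 0.986506 × 0.853000 = 0.8415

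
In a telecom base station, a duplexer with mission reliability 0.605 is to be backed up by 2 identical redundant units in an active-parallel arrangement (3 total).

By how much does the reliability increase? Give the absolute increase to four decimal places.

0.3334

R_before = 0.605
R_after = 1 − (1 − 0.605)^3 = 0.9384
ΔR = 0.9384 − 0.605 = 0.3334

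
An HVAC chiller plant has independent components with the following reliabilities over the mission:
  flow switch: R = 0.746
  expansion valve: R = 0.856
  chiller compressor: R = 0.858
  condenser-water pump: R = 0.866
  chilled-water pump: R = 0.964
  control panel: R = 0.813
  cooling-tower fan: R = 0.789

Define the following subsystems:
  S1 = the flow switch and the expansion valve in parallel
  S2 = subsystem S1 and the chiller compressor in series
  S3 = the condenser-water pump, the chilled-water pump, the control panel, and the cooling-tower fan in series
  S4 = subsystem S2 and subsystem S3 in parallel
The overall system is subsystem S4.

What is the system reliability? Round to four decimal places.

Parallel (flow switch and expansion valve): 1 − (1 − 0.746000)(1 − 0.856000) = 0.963424
Series ([0.963424] and chiller compressor): 0.963424 × 0.858000 = 0.826618
Series (condenser-water pump, chilled-water pump, control panel, and cooling-tower fan): 0.866000 × 0.964000 × 0.813000 × 0.789000 = 0.535504
Parallel ([0.826618] and [0.535504]): 1 − (1 − 0.826618)(1 − 0.535504) = 0.9195

0.9195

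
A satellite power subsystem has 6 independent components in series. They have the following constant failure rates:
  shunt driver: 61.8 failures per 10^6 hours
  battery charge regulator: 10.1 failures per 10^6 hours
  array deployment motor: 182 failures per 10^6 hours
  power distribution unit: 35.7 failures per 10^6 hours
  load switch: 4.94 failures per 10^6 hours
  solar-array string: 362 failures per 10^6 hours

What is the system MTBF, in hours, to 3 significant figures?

Series of exponential components: λ_sys = Σ λ_i
λ_sys = 0.0000618 + 0.0000101 + 0.000182 + 0.0000357 + 0.00000494 + 0.000362 = 6.5654e-04 /h
MTBF = 1 / λ_sys = 1520 h

1520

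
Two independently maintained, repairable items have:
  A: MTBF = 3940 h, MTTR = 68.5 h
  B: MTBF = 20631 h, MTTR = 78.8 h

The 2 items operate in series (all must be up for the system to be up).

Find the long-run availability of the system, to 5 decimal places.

0.97917

A(A) = MTBF/(MTBF+MTTR) = 3940/(3940+68.5) = 0.982911
A(B) = MTBF/(MTBF+MTTR) = 20631/(20631+78.8) = 0.996195
Series availability: 0.982911 × 0.996195 = 0.97917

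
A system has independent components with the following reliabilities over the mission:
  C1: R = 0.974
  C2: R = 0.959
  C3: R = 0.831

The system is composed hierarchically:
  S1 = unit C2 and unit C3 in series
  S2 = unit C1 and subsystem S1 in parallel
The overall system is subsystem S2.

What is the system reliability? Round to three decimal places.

0.995

Series (C2 and C3): 0.95900 × 0.83100 = 0.79693
Parallel (C1 and [0.79693]): 1 − (1 − 0.97400)(1 − 0.79693) = 0.995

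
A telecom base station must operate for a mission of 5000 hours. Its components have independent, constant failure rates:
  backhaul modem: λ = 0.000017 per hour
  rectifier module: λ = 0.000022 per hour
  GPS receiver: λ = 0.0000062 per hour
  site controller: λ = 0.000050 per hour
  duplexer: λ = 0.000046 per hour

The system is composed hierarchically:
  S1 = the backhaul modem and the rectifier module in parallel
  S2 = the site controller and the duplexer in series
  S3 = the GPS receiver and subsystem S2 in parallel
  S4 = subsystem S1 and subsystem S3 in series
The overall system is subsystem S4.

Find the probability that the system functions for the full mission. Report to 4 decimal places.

R(backhaul modem) = exp(−0.000017 × 5000) = 0.918512
R(rectifier module) = exp(−0.000022 × 5000) = 0.895834
R(GPS receiver) = exp(−0.0000062 × 5000) = 0.969476
R(site controller) = exp(−0.000050 × 5000) = 0.778801
R(duplexer) = exp(−0.000046 × 5000) = 0.794534
Parallel (backhaul modem and rectifier module): 1 − (1 − 0.918512)(1 − 0.895834) = 0.991512
Series (site controller and duplexer): 0.778801 × 0.794534 = 0.618784
Parallel (GPS receiver and [0.618784]): 1 − (1 − 0.969476)(1 − 0.618784) = 0.988364
Series ([0.991512] and [0.988364]): 0.991512 × 0.988364 = 0.9800

0.9800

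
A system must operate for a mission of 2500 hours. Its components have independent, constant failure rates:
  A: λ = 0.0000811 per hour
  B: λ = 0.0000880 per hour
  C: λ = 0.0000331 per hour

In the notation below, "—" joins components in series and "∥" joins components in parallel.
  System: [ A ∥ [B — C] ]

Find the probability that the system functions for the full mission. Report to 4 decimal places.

R(A) = exp(−0.0000811 × 2500) = 0.816482
R(B) = exp(−0.0000880 × 2500) = 0.802519
R(C) = exp(−0.0000331 × 2500) = 0.920581
Series (B and C): 0.802519 × 0.920581 = 0.738784
Parallel (A and [0.738784]): 1 − (1 − 0.816482)(1 − 0.738784) = 0.9521

0.9521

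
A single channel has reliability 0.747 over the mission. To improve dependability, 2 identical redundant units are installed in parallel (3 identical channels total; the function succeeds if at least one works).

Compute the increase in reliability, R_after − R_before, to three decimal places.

R_before = 0.747
R_after = 1 − (1 − 0.747)^3 = 0.984
ΔR = 0.984 − 0.747 = 0.237

0.237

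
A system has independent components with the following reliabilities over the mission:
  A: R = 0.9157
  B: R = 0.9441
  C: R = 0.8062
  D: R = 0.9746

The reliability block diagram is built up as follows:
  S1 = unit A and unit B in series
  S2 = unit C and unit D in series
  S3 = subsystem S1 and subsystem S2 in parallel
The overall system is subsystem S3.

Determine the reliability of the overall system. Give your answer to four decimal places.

0.9710

Series (A and B): 0.915700 × 0.944100 = 0.864512
Series (C and D): 0.806200 × 0.974600 = 0.785723
Parallel ([0.864512] and [0.785723]): 1 − (1 − 0.864512)(1 − 0.785723) = 0.9710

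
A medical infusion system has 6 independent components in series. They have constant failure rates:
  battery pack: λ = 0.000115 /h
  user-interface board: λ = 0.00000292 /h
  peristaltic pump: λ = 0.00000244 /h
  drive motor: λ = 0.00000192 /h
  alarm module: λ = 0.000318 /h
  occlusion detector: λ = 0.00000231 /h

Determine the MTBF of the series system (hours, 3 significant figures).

Series of exponential components: λ_sys = Σ λ_i
λ_sys = 0.000115 + 0.00000292 + 0.00000244 + 0.00000192 + 0.000318 + 0.00000231 = 4.4259e-04 /h
MTBF = 1 / λ_sys = 2260 h

2260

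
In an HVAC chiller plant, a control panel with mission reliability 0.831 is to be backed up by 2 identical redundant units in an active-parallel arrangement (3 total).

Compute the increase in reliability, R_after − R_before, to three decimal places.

0.164

R_before = 0.831
R_after = 1 − (1 − 0.831)^3 = 0.995
ΔR = 0.995 − 0.831 = 0.164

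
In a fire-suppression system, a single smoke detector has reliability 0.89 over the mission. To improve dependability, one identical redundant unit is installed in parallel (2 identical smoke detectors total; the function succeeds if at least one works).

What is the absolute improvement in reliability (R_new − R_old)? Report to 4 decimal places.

R_before = 0.89
R_after = 1 − (1 − 0.89)^2 = 0.9879
ΔR = 0.9879 − 0.89 = 0.0979

0.0979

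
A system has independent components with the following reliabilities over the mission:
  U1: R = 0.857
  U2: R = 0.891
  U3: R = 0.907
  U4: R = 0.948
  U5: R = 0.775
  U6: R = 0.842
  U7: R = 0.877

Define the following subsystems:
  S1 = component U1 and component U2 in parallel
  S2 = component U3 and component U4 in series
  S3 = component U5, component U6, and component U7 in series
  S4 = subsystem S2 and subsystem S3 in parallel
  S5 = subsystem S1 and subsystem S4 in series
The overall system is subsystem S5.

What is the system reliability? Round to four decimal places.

Parallel (U1 and U2): 1 − (1 − 0.857000)(1 − 0.891000) = 0.984413
Series (U3 and U4): 0.907000 × 0.948000 = 0.859836
Series (U5, U6, and U7): 0.775000 × 0.842000 × 0.877000 = 0.572286
Parallel ([0.859836] and [0.572286]): 1 − (1 − 0.859836)(1 − 0.572286) = 0.940050
Series ([0.984413] and [0.940050]): 0.984413 × 0.940050 = 0.9254

0.9254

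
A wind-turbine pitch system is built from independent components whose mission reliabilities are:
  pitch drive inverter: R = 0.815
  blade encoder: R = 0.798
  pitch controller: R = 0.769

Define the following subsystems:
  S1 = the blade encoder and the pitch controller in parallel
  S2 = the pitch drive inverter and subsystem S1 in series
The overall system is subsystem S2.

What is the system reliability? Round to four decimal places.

Parallel (blade encoder and pitch controller): 1 − (1 − 0.798000)(1 − 0.769000) = 0.953338
Series (pitch drive inverter and [0.953338]): 0.815000 × 0.953338 = 0.7770

0.7770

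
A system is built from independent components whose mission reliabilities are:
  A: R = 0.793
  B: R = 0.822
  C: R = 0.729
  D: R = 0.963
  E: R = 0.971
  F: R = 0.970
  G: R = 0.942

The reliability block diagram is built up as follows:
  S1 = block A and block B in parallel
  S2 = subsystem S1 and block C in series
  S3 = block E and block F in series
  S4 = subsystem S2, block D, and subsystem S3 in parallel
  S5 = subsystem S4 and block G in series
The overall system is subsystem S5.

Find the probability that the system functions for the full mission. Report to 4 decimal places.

0.9414

Parallel (A and B): 1 − (1 − 0.793000)(1 − 0.822000) = 0.963154
Series ([0.963154] and C): 0.963154 × 0.729000 = 0.702139
Series (E and F): 0.971000 × 0.970000 = 0.941870
Parallel ([0.702139], D, and [0.941870]): 1 − (1 − 0.702139)(1 − 0.963000)(1 − 0.941870) = 0.999359
Series ([0.999359] and G): 0.999359 × 0.942000 = 0.9414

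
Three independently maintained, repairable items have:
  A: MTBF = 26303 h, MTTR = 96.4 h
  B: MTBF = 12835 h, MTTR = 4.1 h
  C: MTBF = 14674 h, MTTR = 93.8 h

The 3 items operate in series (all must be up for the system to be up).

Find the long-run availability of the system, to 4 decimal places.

0.9897

A(A) = MTBF/(MTBF+MTTR) = 26303/(26303+96.4) = 0.996348
A(B) = MTBF/(MTBF+MTTR) = 12835/(12835+4.1) = 0.999681
A(C) = MTBF/(MTBF+MTTR) = 14674/(14674+93.8) = 0.993648
Series availability: 0.996348 × 0.999681 × 0.993648 = 0.9897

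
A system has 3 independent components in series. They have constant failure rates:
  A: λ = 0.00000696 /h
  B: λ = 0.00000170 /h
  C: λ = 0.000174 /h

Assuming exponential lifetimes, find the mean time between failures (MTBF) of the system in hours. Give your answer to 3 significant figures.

Series of exponential components: λ_sys = Σ λ_i
λ_sys = 0.00000696 + 0.00000170 + 0.000174 = 1.8266e-04 /h
MTBF = 1 / λ_sys = 5470 h

5470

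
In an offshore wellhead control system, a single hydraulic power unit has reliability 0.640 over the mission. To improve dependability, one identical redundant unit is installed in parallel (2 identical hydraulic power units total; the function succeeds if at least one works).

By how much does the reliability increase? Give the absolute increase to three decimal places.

R_before = 0.640
R_after = 1 − (1 − 0.640)^2 = 0.870
ΔR = 0.870 − 0.640 = 0.230

0.230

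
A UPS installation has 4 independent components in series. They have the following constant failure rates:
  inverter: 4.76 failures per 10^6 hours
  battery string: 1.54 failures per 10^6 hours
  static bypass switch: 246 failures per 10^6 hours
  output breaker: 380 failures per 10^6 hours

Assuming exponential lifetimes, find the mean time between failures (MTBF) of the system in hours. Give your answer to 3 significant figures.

1580

Series of exponential components: λ_sys = Σ λ_i
λ_sys = 0.00000476 + 0.00000154 + 0.000246 + 0.000380 = 6.3230e-04 /h
MTBF = 1 / λ_sys = 1580 h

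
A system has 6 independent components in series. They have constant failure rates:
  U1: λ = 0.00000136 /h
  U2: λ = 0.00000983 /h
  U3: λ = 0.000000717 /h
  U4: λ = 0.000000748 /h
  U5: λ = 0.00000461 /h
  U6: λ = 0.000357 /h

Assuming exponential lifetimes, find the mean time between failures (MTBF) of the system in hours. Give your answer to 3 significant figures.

2670

Series of exponential components: λ_sys = Σ λ_i
λ_sys = 0.00000136 + 0.00000983 + 0.000000717 + 0.000000748 + 0.00000461 + 0.000357 = 3.7426e-04 /h
MTBF = 1 / λ_sys = 2670 h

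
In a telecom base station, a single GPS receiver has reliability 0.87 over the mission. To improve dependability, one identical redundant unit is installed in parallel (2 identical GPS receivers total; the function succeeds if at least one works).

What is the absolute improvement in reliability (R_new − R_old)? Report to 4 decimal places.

0.1131

R_before = 0.87
R_after = 1 − (1 − 0.87)^2 = 0.9831
ΔR = 0.9831 − 0.87 = 0.1131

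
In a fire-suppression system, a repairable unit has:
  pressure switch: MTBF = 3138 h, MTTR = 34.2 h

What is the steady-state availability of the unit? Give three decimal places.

0.989

A(pressure switch) = MTBF/(MTBF+MTTR) = 3138/(3138+34.2) = 0.989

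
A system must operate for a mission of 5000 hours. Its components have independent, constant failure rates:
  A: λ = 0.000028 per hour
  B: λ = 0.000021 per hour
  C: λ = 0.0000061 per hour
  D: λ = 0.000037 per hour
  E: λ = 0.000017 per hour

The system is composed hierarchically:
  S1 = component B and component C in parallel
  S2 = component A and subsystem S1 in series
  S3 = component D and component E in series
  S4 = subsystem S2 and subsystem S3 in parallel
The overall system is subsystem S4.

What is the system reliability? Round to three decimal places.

R(A) = exp(−0.000028 × 5000) = 0.86936
R(B) = exp(−0.000021 × 5000) = 0.90032
R(C) = exp(−0.0000061 × 5000) = 0.96996
R(D) = exp(−0.000037 × 5000) = 0.83110
R(E) = exp(−0.000017 × 5000) = 0.91851
Parallel (B and C): 1 − (1 − 0.90032)(1 − 0.96996) = 0.99701
Series (A and [0.99701]): 0.86936 × 0.99701 = 0.86676
Series (D and E): 0.83110 × 0.91851 = 0.76337
Parallel ([0.86676] and [0.76337]): 1 − (1 − 0.86676)(1 − 0.76337) = 0.968

0.968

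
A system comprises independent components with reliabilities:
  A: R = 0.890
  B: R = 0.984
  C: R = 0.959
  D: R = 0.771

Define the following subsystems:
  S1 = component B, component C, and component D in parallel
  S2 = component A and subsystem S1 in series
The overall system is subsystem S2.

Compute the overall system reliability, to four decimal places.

0.8899

Parallel (B, C, and D): 1 − (1 − 0.984000)(1 − 0.959000)(1 − 0.771000) = 0.999850
Series (A and [0.999850]): 0.890000 × 0.999850 = 0.8899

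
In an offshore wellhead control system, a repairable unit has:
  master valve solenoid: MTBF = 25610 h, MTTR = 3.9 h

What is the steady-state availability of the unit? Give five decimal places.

0.99985

A(master valve solenoid) = MTBF/(MTBF+MTTR) = 25610/(25610+3.9) = 0.99985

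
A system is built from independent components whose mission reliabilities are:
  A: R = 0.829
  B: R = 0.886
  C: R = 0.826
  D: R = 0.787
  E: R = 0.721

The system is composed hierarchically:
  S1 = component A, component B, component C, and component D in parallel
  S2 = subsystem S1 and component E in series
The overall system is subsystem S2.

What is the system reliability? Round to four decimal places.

0.7205

Parallel (A, B, C, and D): 1 − (1 − 0.829000)(1 − 0.886000)(1 − 0.826000)(1 − 0.787000) = 0.999278
Series ([0.999278] and E): 0.999278 × 0.721000 = 0.7205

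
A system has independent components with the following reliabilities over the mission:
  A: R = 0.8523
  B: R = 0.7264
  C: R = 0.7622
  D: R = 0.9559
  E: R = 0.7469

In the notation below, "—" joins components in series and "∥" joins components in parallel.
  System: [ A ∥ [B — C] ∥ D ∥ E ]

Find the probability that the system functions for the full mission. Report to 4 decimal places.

0.9993

Series (B and C): 0.726400 × 0.762200 = 0.553662
Parallel (A, [0.553662], D, and E): 1 − (1 − 0.852300)(1 − 0.553662)(1 − 0.955900)(1 − 0.746900) = 0.9993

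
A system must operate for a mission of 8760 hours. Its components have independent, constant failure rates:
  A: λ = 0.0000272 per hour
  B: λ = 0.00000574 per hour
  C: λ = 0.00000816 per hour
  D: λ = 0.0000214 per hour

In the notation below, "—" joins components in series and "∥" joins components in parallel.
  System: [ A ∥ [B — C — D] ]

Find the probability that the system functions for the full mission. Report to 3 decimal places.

0.944

R(A) = exp(−0.0000272 × 8760) = 0.78799
R(B) = exp(−0.00000574 × 8760) = 0.95096
R(C) = exp(−0.00000816 × 8760) = 0.93101
R(D) = exp(−0.0000214 × 8760) = 0.82906
Series (B, C, and D): 0.95096 × 0.93101 × 0.82906 = 0.73401
Parallel (A and [0.73401]): 1 − (1 − 0.78799)(1 − 0.73401) = 0.944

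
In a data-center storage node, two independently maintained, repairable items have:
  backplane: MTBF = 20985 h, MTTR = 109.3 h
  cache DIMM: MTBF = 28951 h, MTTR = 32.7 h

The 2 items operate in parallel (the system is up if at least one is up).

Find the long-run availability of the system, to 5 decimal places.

A(backplane) = MTBF/(MTBF+MTTR) = 20985/(20985+109.3) = 0.994819
A(cache DIMM) = MTBF/(MTBF+MTTR) = 28951/(28951+32.7) = 0.998872
Parallel availability: 1 − (1 − 0.994819)(1 − 0.998872) = 0.99999

0.99999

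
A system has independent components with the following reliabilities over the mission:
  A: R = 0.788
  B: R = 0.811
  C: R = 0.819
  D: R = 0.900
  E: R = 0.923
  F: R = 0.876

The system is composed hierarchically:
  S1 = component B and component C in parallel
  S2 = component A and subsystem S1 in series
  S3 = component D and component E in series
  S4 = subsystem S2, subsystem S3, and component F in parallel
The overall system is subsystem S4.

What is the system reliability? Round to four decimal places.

Parallel (B and C): 1 − (1 − 0.811000)(1 − 0.819000) = 0.965791
Series (A and [0.965791]): 0.788000 × 0.965791 = 0.761043
Series (D and E): 0.900000 × 0.923000 = 0.830700
Parallel ([0.761043], [0.830700], and F): 1 − (1 − 0.761043)(1 − 0.830700)(1 − 0.876000) = 0.9950

0.9950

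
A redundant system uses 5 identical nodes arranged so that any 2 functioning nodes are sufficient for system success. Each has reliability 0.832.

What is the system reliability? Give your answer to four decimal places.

0.9966

R = Σ_{i=2}^{5} C(5,i) p^i (1−p)^{5−i} with p = 0.832
C(5,2)·0.832^2·0.168^3 = 0.032823
C(5,3)·0.832^3·0.168^2 = 0.162551
C(5,4)·0.832^4·0.168^1 = 0.402506
C(5,5)·0.832^5·0.168^0 = 0.398673
Sum = 0.9966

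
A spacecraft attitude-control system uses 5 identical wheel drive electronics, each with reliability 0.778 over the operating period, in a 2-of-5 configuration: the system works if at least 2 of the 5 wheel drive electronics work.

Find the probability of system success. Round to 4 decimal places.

R = Σ_{i=2}^{5} C(5,i) p^i (1−p)^{5−i} with p = 0.778
C(5,2)·0.778^2·0.222^3 = 0.066224
C(5,3)·0.778^3·0.222^2 = 0.232084
C(5,4)·0.778^4·0.222^1 = 0.406669
C(5,5)·0.778^5·0.222^0 = 0.285035
Sum = 0.9900

0.9900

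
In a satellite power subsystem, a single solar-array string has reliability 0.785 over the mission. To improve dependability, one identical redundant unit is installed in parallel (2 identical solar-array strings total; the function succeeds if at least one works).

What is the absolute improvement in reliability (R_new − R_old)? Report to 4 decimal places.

0.1688

R_before = 0.785
R_after = 1 − (1 − 0.785)^2 = 0.9538
ΔR = 0.9538 − 0.785 = 0.1688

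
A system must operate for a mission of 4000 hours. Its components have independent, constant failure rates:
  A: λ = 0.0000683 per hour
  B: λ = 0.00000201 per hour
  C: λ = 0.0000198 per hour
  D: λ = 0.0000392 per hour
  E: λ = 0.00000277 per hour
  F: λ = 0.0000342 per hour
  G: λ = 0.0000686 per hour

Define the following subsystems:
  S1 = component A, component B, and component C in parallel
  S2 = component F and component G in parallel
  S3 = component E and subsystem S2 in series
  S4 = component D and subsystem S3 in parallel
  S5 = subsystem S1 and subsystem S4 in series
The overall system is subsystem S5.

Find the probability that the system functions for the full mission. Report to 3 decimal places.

R(A) = exp(−0.0000683 × 4000) = 0.76094
R(B) = exp(−0.00000201 × 4000) = 0.99199
R(C) = exp(−0.0000198 × 4000) = 0.92386
R(D) = exp(−0.0000392 × 4000) = 0.85488
R(E) = exp(−0.00000277 × 4000) = 0.98898
R(F) = exp(−0.0000342 × 4000) = 0.87214
R(G) = exp(−0.0000686 × 4000) = 0.76003
Parallel (A, B, and C): 1 − (1 − 0.76094)(1 − 0.99199)(1 − 0.92386) = 0.99985
Parallel (F and G): 1 − (1 − 0.87214)(1 − 0.76003) = 0.96932
Series (E and [0.96932]): 0.98898 × 0.96932 = 0.95864
Parallel (D and [0.95864]): 1 − (1 − 0.85488)(1 − 0.95864) = 0.99400
Series ([0.99985] and [0.99400]): 0.99985 × 0.99400 = 0.994

0.994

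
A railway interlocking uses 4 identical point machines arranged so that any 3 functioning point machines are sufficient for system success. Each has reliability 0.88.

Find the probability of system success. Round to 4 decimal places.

0.9268

R = Σ_{i=3}^{4} C(4,i) p^i (1−p)^{4−i} with p = 0.88
C(4,3)·0.88^3·0.12^1 = 0.327107
C(4,4)·0.88^4·0.12^0 = 0.599695
Sum = 0.9268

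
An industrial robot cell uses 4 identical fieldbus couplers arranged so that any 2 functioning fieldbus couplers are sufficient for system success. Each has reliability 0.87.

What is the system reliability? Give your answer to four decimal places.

0.9921

R = Σ_{i=2}^{4} C(4,i) p^i (1−p)^{4−i} with p = 0.87
C(4,2)·0.87^2·0.13^2 = 0.076750
C(4,3)·0.87^3·0.13^1 = 0.342422
C(4,4)·0.87^4·0.13^0 = 0.572898
Sum = 0.9921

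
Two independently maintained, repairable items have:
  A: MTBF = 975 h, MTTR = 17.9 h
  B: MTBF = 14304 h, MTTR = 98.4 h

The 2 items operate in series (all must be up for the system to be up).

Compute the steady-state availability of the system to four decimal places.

0.9753

A(A) = MTBF/(MTBF+MTTR) = 975/(975+17.9) = 0.981972
A(B) = MTBF/(MTBF+MTTR) = 14304/(14304+98.4) = 0.993168
Series availability: 0.981972 × 0.993168 = 0.9753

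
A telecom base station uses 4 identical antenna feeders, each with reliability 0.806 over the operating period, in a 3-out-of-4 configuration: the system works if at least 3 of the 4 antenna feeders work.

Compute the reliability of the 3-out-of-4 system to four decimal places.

0.8283

R = Σ_{i=3}^{4} C(4,i) p^i (1−p)^{4−i} with p = 0.806
C(4,3)·0.806^3·0.194^1 = 0.406319
C(4,4)·0.806^4·0.194^0 = 0.422027
Sum = 0.8283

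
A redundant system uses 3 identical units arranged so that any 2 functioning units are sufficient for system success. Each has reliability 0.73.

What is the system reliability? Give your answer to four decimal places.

0.8207

R = Σ_{i=2}^{3} C(3,i) p^i (1−p)^{3−i} with p = 0.73
C(3,2)·0.73^2·0.27^1 = 0.431649
C(3,3)·0.73^3·0.27^0 = 0.389017
Sum = 0.8207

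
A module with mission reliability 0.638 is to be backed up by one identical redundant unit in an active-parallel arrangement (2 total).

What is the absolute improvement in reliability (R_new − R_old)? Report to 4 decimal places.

R_before = 0.638
R_after = 1 − (1 − 0.638)^2 = 0.8690
ΔR = 0.8690 − 0.638 = 0.2310

0.2310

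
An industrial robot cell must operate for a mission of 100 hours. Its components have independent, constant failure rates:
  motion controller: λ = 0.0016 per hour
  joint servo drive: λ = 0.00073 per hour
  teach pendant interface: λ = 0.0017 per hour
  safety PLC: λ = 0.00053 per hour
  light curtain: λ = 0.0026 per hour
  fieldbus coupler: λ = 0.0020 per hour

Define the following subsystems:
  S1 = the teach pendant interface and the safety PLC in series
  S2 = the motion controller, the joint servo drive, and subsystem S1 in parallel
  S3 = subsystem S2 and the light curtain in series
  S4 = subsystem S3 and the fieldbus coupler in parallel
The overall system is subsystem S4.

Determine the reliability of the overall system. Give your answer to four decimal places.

R(motion controller) = exp(−0.0016 × 100) = 0.852144
R(joint servo drive) = exp(−0.00073 × 100) = 0.929601
R(teach pendant interface) = exp(−0.0017 × 100) = 0.843665
R(safety PLC) = exp(−0.00053 × 100) = 0.948380
R(light curtain) = exp(−0.0026 × 100) = 0.771052
R(fieldbus coupler) = exp(−0.0020 × 100) = 0.818731
Series (teach pendant interface and safety PLC): 0.843665 × 0.948380 = 0.800115
Parallel (motion controller, joint servo drive, and [0.800115]): 1 − (1 − 0.852144)(1 − 0.929601)(1 − 0.800115) = 0.997919
Series ([0.997919] and light curtain): 0.997919 × 0.771052 = 0.769447
Parallel ([0.769447] and fieldbus coupler): 1 − (1 − 0.769447)(1 − 0.818731) = 0.9582

0.9582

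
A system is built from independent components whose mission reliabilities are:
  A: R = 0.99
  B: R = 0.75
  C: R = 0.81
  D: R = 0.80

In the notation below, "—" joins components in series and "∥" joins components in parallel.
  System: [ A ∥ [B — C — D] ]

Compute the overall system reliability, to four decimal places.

0.9949

Series (B, C, and D): 0.750000 × 0.810000 × 0.800000 = 0.486000
Parallel (A and [0.486000]): 1 − (1 − 0.990000)(1 − 0.486000) = 0.9949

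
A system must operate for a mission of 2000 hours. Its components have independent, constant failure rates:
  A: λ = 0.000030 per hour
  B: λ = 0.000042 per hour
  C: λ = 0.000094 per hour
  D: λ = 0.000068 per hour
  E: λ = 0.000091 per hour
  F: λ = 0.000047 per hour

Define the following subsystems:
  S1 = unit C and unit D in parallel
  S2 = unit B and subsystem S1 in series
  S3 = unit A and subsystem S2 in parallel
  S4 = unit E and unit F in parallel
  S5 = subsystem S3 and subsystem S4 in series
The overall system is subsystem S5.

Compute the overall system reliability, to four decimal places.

0.9793

R(A) = exp(−0.000030 × 2000) = 0.941765
R(B) = exp(−0.000042 × 2000) = 0.919431
R(C) = exp(−0.000094 × 2000) = 0.828615
R(D) = exp(−0.000068 × 2000) = 0.872843
R(E) = exp(−0.000091 × 2000) = 0.833601
R(F) = exp(−0.000047 × 2000) = 0.910283
Parallel (C and D): 1 − (1 − 0.828615)(1 − 0.872843) = 0.978207
Series (B and [0.978207]): 0.919431 × 0.978207 = 0.899394
Parallel (A and [0.899394]): 1 − (1 − 0.941765)(1 − 0.899394) = 0.994141
Parallel (E and F): 1 − (1 − 0.833601)(1 − 0.910283) = 0.985071
Series ([0.994141] and [0.985071]): 0.994141 × 0.985071 = 0.9793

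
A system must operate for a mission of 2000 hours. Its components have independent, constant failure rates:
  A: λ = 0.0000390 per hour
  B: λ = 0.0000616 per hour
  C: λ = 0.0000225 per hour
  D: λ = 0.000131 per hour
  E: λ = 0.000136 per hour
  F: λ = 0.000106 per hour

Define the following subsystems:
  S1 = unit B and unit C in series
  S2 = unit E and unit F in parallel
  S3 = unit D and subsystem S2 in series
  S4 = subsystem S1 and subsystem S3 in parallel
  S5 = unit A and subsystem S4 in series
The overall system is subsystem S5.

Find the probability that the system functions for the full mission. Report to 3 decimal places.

0.887

R(A) = exp(−0.0000390 × 2000) = 0.92496
R(B) = exp(−0.0000616 × 2000) = 0.88409
R(C) = exp(−0.0000225 × 2000) = 0.95600
R(D) = exp(−0.000131 × 2000) = 0.76951
R(E) = exp(−0.000136 × 2000) = 0.76185
R(F) = exp(−0.000106 × 2000) = 0.80896
Series (B and C): 0.88409 × 0.95600 = 0.84519
Parallel (E and F): 1 − (1 − 0.76185)(1 − 0.80896) = 0.95450
Series (D and [0.95450]): 0.76951 × 0.95450 = 0.73450
Parallel ([0.84519] and [0.73450]): 1 − (1 − 0.84519)(1 − 0.73450) = 0.95890
Series (A and [0.95890]): 0.92496 × 0.95890 = 0.887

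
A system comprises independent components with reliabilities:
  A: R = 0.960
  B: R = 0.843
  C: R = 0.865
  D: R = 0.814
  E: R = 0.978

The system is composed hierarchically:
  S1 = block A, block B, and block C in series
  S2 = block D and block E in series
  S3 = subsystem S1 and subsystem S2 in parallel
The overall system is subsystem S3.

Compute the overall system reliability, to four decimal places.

Series (A, B, and C): 0.960000 × 0.843000 × 0.865000 = 0.700027
Series (D and E): 0.814000 × 0.978000 = 0.796092
Parallel ([0.700027] and [0.796092]): 1 − (1 − 0.700027)(1 − 0.796092) = 0.9388

0.9388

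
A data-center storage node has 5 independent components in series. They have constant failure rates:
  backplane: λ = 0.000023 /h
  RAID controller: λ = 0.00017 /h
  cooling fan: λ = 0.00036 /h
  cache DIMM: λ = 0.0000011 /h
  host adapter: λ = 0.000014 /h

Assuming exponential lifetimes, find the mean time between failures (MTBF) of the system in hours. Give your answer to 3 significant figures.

Series of exponential components: λ_sys = Σ λ_i
λ_sys = 0.000023 + 0.00017 + 0.00036 + 0.0000011 + 0.000014 = 5.6810e-04 /h
MTBF = 1 / λ_sys = 1760 h

1760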